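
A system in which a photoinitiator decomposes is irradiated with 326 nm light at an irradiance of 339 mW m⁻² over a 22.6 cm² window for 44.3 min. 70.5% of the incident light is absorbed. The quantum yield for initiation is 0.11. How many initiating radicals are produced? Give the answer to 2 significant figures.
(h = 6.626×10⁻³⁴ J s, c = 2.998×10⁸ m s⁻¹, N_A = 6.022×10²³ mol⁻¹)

2.6×10¹⁷ initiating radicals

Photon energy at 326 nm: hc/λ = (6.626×10⁻³⁴)(2.998×10⁸)/(326×10⁻⁹) = 6.093×10⁻¹⁹ J.
Energy delivered: (339 mW m⁻²)(22.6×10⁻⁴ m²)(2658 s) = 2.036 J.
Photons incident: 2.036 / 6.093×10⁻¹⁹ = 3.342×10¹⁸, i.e. 3.342×10¹⁸/6.022×10²³ = 5.550×10⁻⁶ mol.
Photons absorbed: 0.705 × 5.550×10⁻⁶ = 3.913×10⁻⁶ mol.
Product: Φ × n_abs = 0.11 × 3.913×10⁻⁶ = 4.304×10⁻⁷ mol.
As a count: 4.304×10⁻⁷ × 6.022×10²³ = 2.6×10¹⁷.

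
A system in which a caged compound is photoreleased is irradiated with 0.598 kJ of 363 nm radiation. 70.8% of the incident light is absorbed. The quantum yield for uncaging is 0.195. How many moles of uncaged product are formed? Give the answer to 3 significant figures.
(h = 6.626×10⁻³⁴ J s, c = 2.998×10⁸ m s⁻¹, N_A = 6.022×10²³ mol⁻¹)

Photon energy at 363 nm: hc/λ = (6.626×10⁻³⁴)(2.998×10⁸)/(363×10⁻⁹) = 5.472×10⁻¹⁹ J.
Incident energy: 0.598 kJ = 598 J.
Photons incident: 598 / 5.472×10⁻¹⁹ = 1.093×10²¹, i.e. 1.093×10²¹/6.022×10²³ = 0.001815 mol.
Photons absorbed: 0.708 × 0.001815 = 0.001285 mol.
Product: Φ × n_abs = 0.195 × 0.001285 = 2.506×10⁻⁴ mol.

2.51×10⁻⁴ mol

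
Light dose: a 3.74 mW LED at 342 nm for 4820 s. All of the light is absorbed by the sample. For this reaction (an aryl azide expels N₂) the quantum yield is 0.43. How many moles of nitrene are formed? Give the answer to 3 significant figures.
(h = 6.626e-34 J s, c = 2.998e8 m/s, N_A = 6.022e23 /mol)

2.22e-5 mol

Photon energy at 342 nm: hc/λ = (6.626e-34)(2.998e8)/(342e-9) = 5.808e-19 J.
Energy delivered: (3.74 mW)(4820 s) = 18.03 J.
Photons incident: 18.03 / 5.808e-19 = 3.104e19, i.e. 3.104e19/6.022e23 = 5.154e-5 mol.
Product: Φ × n_abs = 0.43 × 5.154e-5 = 2.216e-5 mol.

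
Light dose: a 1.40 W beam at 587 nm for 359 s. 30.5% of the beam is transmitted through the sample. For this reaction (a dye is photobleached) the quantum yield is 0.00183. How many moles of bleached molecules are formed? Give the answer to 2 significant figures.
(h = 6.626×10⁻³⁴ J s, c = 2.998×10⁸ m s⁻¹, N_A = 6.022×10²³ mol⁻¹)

3.1×10⁻⁶ mol

Photon energy at 587 nm: hc/λ = (6.626×10⁻³⁴)(2.998×10⁸)/(587×10⁻⁹) = 3.384×10⁻¹⁹ J.
Energy delivered: (1.40 W)(359 s) = 502.6 J.
Photons incident: 502.6 / 3.384×10⁻¹⁹ = 1.485×10²¹, i.e. 1.485×10²¹/6.022×10²³ = 0.002466 mol.
Fraction absorbed: 1 − 30.5/100 = 0.6950.
Photons absorbed: 0.6950 × 0.002466 = 0.001714 mol.
Product: Φ × n_abs = 0.00183 × 0.001714 = 3.137×10⁻⁶ mol.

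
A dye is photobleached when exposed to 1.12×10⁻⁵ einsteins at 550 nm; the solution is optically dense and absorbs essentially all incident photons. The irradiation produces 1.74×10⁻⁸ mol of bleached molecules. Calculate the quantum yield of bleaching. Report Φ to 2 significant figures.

Φ = 0.0016

Φ = 1.74×10⁻⁸ mol / 1.12×10⁻⁵ mol photons = 0.0016.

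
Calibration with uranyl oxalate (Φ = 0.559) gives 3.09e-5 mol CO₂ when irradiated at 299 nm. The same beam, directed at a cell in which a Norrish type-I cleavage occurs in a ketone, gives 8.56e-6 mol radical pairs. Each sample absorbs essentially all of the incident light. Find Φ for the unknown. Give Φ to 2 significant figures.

Photons absorbed by the actinometer: 3.09e-5 / 0.559 = 5.528e-5 mol.
Φ(unknown) = 8.56e-6 / 5.528e-5 = 0.15.

Φ = 0.15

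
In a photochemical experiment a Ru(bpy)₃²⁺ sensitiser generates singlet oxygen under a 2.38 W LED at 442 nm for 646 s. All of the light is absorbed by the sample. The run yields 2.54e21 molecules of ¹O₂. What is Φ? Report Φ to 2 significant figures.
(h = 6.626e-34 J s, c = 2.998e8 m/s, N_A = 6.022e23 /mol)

Φ = 0.74

Product: 2.54e21 / 6.022e23 = 0.004218 mol.
Photon energy at 442 nm: hc/λ = (6.626e-34)(2.998e8)/(442e-9) = 4.494e-19 J.
Energy delivered: (2.38 W)(646 s) = 1537 J.
Photons incident: 1537 / 4.494e-19 = 3.420e21, i.e. 3.420e21/6.022e23 = 0.005679 mol.
Φ = 0.004218 mol / 0.005679 mol photons = 0.74.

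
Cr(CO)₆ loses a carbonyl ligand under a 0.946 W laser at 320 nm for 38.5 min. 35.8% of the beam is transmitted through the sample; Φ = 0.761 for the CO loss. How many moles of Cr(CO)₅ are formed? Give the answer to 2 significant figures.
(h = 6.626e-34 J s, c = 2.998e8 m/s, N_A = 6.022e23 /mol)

Photon energy at 320 nm: hc/λ = (6.626e-34)(2.998e8)/(320e-9) = 6.208e-19 J.
Energy delivered: (0.946 W)(2310 s) = 2185 J.
Photons incident: 2185 / 6.208e-19 = 3.520e21, i.e. 3.520e21/6.022e23 = 0.005845 mol.
Fraction absorbed: 1 − 35.8/100 = 0.6420.
Photons absorbed: 0.6420 × 0.005845 = 0.003752 mol.
Product: Φ × n_abs = 0.761 × 0.003752 = 0.002855 mol.

0.0029 mol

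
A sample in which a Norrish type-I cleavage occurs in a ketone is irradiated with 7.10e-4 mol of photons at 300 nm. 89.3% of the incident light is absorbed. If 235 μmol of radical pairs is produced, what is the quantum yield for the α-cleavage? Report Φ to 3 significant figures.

Φ = 0.371

Product: 235 μmol = 2.35e-4 mol.
Photons absorbed: 0.893 × 7.10e-4 = 6.340e-4 mol.
Φ = 2.35e-4 mol / 6.340e-4 mol photons = 0.371.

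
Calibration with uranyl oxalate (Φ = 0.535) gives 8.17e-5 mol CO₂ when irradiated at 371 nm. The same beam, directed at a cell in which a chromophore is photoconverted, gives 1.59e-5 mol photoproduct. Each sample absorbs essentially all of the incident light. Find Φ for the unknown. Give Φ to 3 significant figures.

Φ = 0.104

Photons absorbed by the actinometer: 8.17e-5 / 0.535 = 1.527e-4 mol.
Φ(unknown) = 1.59e-5 / 1.527e-4 = 0.104.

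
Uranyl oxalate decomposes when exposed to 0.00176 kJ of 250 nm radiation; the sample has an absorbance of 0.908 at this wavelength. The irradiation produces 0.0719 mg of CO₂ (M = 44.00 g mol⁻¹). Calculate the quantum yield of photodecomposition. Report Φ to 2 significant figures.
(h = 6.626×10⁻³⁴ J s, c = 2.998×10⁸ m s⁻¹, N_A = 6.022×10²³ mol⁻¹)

Product: 0.0719 mg / 44.00 g mol⁻¹ = 1.634×10⁻⁶ mol.
Photon energy at 250 nm: hc/λ = (6.626×10⁻³⁴)(2.998×10⁸)/(250×10⁻⁹) = 7.946×10⁻¹⁹ J.
Incident energy: 0.00176 kJ = 1.76 J.
Photons incident: 1.76 / 7.946×10⁻¹⁹ = 2.215×10¹⁸, i.e. 2.215×10¹⁸/6.022×10²³ = 3.678×10⁻⁶ mol.
Fraction absorbed: 1 − 10^(−0.908) = 0.8764.
Photons absorbed: 0.8764 × 3.678×10⁻⁶ = 3.223×10⁻⁶ mol.
Φ = 1.634×10⁻⁶ mol / 3.223×10⁻⁶ mol photons = 0.51.

Φ = 0.51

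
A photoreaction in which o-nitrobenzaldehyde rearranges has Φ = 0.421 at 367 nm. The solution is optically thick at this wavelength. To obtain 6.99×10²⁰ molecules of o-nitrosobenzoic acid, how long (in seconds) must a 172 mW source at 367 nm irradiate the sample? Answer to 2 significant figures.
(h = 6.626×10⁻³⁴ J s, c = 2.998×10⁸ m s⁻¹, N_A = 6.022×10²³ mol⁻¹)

t ≈ 5200 s

Product: 6.99×10²⁰ / 6.022×10²³ = 0.001161 mol.
Photons that must be absorbed: 0.001161 / 0.421 = 0.002758 mol.
Photon energy: hc/λ = 5.413×10⁻¹⁹ J; per mole, 3.260×10⁵ J mol⁻¹.
Energy required: 0.002758 × 3.260×10⁵ = 899.1 J.
Time: 899.1 J / 0.172 W = 5200 s.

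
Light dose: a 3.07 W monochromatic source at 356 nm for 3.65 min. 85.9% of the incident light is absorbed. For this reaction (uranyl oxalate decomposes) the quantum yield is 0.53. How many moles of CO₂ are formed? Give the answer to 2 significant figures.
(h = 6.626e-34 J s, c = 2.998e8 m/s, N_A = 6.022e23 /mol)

9.1e-4 mol

Photon energy at 356 nm: hc/λ = (6.626e-34)(2.998e8)/(356e-9) = 5.580e-19 J.
Energy delivered: (3.07 W)(219 s) = 672.3 J.
Photons incident: 672.3 / 5.580e-19 = 1.205e21, i.e. 1.205e21/6.022e23 = 0.002001 mol.
Photons absorbed: 0.859 × 0.002001 = 0.001719 mol.
Product: Φ × n_abs = 0.53 × 0.001719 = 9.111e-4 mol.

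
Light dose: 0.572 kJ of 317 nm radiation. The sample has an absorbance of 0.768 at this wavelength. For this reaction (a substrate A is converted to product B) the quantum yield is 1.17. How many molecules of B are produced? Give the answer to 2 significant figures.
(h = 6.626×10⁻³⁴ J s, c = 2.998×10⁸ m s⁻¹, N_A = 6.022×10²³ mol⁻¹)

Photon energy at 317 nm: hc/λ = (6.626×10⁻³⁴)(2.998×10⁸)/(317×10⁻⁹) = 6.266×10⁻¹⁹ J.
Incident energy: 0.572 kJ = 572 J.
Photons incident: 572 / 6.266×10⁻¹⁹ = 9.129×10²⁰, i.e. 9.129×10²⁰/6.022×10²³ = 0.001516 mol.
Fraction absorbed: 1 − 10^(−0.768) = 0.8294.
Photons absorbed: 0.8294 × 0.001516 = 0.001257 mol.
Product: Φ × n_abs = 1.17 × 0.001257 = 0.001471 mol.
As a count: 0.001471 × 6.022×10²³ = 8.9×10²⁰.

8.9×10²⁰ molecules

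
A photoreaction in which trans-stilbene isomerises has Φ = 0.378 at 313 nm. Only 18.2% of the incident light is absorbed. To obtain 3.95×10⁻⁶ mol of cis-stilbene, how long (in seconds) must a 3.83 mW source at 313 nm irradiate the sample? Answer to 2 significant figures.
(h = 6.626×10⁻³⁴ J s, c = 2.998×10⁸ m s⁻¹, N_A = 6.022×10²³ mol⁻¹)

Photons that must be absorbed: 3.95×10⁻⁶ / 0.378 = 1.045×10⁻⁵ mol.
Incident photons needed: 1.045×10⁻⁵ / 0.182 = 5.742×10⁻⁵ mol.
Photon energy: hc/λ = 6.347×10⁻¹⁹ J; per mole, 3.822×10⁵ J mol⁻¹.
Energy required: 5.742×10⁻⁵ × 3.822×10⁵ = 21.95 J.
Time: 21.95 J / 0.00383 W = 5700 s.

t ≈ 5700 s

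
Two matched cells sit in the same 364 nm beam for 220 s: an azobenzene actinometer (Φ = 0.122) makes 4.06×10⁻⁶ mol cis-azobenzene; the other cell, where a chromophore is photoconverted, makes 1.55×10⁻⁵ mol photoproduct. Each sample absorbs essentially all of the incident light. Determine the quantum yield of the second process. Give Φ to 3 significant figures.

Φ = 0.466

Photons absorbed by the actinometer: 4.06×10⁻⁶ / 0.122 = 3.328×10⁻⁵ mol.
Φ(unknown) = 1.55×10⁻⁵ / 3.328×10⁻⁵ = 0.466.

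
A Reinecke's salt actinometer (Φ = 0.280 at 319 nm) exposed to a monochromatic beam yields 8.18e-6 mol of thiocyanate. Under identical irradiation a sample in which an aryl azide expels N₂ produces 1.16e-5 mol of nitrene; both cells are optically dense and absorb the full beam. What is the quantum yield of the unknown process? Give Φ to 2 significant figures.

Photons absorbed by the actinometer: 8.18e-6 / 0.280 = 2.921e-5 mol.
Φ(unknown) = 1.16e-5 / 2.921e-5 = 0.40.

Φ = 0.40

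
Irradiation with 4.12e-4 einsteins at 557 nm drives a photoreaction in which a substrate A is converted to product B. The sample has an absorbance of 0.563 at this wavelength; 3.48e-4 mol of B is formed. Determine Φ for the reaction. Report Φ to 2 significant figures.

Fraction absorbed: 1 − 10^(−0.563) = 0.7265.
Photons absorbed: 0.7265 × 4.12e-4 = 2.993e-4 mol.
Φ = 3.48e-4 mol / 2.993e-4 mol photons = 1.2.

Φ = 1.2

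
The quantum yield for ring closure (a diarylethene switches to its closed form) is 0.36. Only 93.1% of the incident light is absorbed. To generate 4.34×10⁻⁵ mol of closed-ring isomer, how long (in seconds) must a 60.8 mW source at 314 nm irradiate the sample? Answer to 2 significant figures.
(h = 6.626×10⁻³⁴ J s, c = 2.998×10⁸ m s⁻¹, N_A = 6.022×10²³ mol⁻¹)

t ≈ 810 s

Photons that must be absorbed: 4.34×10⁻⁵ / 0.36 = 1.206×10⁻⁴ mol.
Incident photons needed: 1.206×10⁻⁴ / 0.931 = 1.295×10⁻⁴ mol.
Photon energy: hc/λ = 6.326×10⁻¹⁹ J; per mole, 3.810×10⁵ J mol⁻¹.
Energy required: 1.295×10⁻⁴ × 3.810×10⁵ = 49.34 J.
Time: 49.34 J / 0.0608 W = 810 s.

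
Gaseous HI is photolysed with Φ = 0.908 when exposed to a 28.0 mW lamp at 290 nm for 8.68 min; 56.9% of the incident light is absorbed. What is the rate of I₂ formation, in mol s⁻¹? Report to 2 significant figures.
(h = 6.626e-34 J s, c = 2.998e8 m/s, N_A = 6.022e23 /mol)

Photon energy at 290 nm: hc/λ = (6.626e-34)(2.998e8)/(290e-9) = 6.850e-19 J.
Energy delivered: (28.0 mW)(520.8 s) = 14.58 J.
Photons incident: 14.58 / 6.850e-19 = 2.128e19, i.e. 2.128e19/6.022e23 = 3.534e-5 mol.
Photons absorbed: 0.569 × 3.534e-5 = 2.011e-5 mol.
Product formed: 0.908 × 2.011e-5 = 1.826e-5 mol.
Rate: 1.826e-5 / 520.8 s = 3.5e-8 mol s⁻¹.

3.5e-8 mol s⁻¹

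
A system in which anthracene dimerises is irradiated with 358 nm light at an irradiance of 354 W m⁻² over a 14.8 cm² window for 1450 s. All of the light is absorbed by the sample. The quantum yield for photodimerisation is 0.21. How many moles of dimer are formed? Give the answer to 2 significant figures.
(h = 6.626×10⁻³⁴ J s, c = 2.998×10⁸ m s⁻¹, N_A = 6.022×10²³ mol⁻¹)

4.8×10⁻⁴ mol

Photon energy at 358 nm: hc/λ = (6.626×10⁻³⁴)(2.998×10⁸)/(358×10⁻⁹) = 5.549×10⁻¹⁹ J.
Energy delivered: (354 W m⁻²)(14.8×10⁻⁴ m²)(1450 s) = 759.7 J.
Photons incident: 759.7 / 5.549×10⁻¹⁹ = 1.369×10²¹, i.e. 1.369×10²¹/6.022×10²³ = 0.002273 mol.
Product: Φ × n_abs = 0.21 × 0.002273 = 4.773×10⁻⁴ mol.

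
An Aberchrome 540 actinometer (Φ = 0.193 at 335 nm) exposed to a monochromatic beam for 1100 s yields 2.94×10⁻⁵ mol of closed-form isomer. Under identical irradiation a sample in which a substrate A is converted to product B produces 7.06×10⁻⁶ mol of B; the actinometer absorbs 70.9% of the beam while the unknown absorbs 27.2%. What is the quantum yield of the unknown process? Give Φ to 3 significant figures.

Photons absorbed by the actinometer: 2.94×10⁻⁵ / 0.193 = 1.523×10⁻⁴ mol.
Incident flux: 1.523×10⁻⁴ / 0.709 = 2.148×10⁻⁴ einstein.
Absorbed by unknown: 0.272 × 2.148×10⁻⁴ = 5.843×10⁻⁵ mol.
Φ(unknown) = 7.06×10⁻⁶ / 5.843×10⁻⁵ = 0.121.

Φ = 0.121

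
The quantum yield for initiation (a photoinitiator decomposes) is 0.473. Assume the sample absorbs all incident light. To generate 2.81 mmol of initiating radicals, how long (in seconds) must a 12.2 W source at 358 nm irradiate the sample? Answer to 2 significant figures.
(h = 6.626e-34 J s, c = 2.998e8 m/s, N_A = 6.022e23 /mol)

t ≈ 160 s

Product: 2.81 mmol = 0.00281 mol.
Photons that must be absorbed: 0.00281 / 0.473 = 0.005941 mol.
Photon energy: hc/λ = 5.549e-19 J; per mole, 3.342e5 J mol⁻¹.
Energy required: 0.005941 × 3.342e5 = 1985 J.
Time: 1985 J / 12.2 W = 160 s.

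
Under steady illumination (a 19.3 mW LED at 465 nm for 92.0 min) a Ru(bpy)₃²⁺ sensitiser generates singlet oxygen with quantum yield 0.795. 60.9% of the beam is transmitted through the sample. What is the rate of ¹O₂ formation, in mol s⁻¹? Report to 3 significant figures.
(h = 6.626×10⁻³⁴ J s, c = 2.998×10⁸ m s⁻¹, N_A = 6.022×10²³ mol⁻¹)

2.33×10⁻⁸ mol s⁻¹

Photon energy at 465 nm: hc/λ = (6.626×10⁻³⁴)(2.998×10⁸)/(465×10⁻⁹) = 4.272×10⁻¹⁹ J.
Energy delivered: (19.3 mW)(5520 s) = 106.5 J.
Photons incident: 106.5 / 4.272×10⁻¹⁹ = 2.493×10²⁰, i.e. 2.493×10²⁰/6.022×10²³ = 4.140×10⁻⁴ mol.
Fraction absorbed: 1 − 60.9/100 = 0.3910.
Photons absorbed: 0.3910 × 4.140×10⁻⁴ = 1.619×10⁻⁴ mol.
Product formed: 0.795 × 1.619×10⁻⁴ = 1.287×10⁻⁴ mol.
Rate: 1.287×10⁻⁴ / 5520 s = 2.33×10⁻⁸ mol s⁻¹.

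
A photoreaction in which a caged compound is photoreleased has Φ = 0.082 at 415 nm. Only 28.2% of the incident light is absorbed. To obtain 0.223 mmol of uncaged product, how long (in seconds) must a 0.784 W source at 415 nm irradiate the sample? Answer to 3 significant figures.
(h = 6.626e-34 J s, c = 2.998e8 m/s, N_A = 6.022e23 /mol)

t ≈ 3550 s

Product: 0.223 mmol = 2.23e-4 mol.
Photons that must be absorbed: 2.23e-4 / 0.082 = 0.002720 mol.
Incident photons needed: 0.002720 / 0.282 = 0.009645 mol.
Photon energy: hc/λ = 4.787e-19 J; per mole, 2.883e5 J mol⁻¹.
Energy required: 0.009645 × 2.883e5 = 2781 J.
Time: 2781 J / 0.784 W = 3550 s.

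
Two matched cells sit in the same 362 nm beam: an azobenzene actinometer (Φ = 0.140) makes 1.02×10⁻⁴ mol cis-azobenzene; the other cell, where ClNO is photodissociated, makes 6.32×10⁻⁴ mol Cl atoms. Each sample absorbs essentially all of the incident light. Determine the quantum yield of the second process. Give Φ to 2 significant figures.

Φ = 0.87

Photons absorbed by the actinometer: 1.02×10⁻⁴ / 0.140 = 7.286×10⁻⁴ mol.
Φ(unknown) = 6.32×10⁻⁴ / 7.286×10⁻⁴ = 0.87.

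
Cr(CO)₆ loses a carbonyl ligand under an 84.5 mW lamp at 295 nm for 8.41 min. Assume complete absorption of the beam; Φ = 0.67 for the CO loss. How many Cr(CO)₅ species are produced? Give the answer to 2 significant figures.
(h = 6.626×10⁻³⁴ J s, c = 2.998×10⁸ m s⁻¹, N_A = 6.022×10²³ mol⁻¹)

Photon energy at 295 nm: hc/λ = (6.626×10⁻³⁴)(2.998×10⁸)/(295×10⁻⁹) = 6.734×10⁻¹⁹ J.
Energy delivered: (84.5 mW)(504.6 s) = 42.64 J.
Photons incident: 42.64 / 6.734×10⁻¹⁹ = 6.332×10¹⁹, i.e. 6.332×10¹⁹/6.022×10²³ = 1.051×10⁻⁴ mol.
Product: Φ × n_abs = 0.67 × 1.051×10⁻⁴ = 7.042×10⁻⁵ mol.
As a count: 7.042×10⁻⁵ × 6.022×10²³ = 4.2×10¹⁹.

4.2×10¹⁹ species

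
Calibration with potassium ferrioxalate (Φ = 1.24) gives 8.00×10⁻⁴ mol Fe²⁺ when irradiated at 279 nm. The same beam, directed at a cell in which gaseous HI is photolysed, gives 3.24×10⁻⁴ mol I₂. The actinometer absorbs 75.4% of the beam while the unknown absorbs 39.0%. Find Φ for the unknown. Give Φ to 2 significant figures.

Φ = 0.97

Photons absorbed by the actinometer: 8.00×10⁻⁴ / 1.24 = 6.452×10⁻⁴ mol.
Incident flux: 6.452×10⁻⁴ / 0.754 = 8.557×10⁻⁴ einstein.
Absorbed by unknown: 0.390 × 8.557×10⁻⁴ = 3.337×10⁻⁴ mol.
Φ(unknown) = 3.24×10⁻⁴ / 3.337×10⁻⁴ = 0.97.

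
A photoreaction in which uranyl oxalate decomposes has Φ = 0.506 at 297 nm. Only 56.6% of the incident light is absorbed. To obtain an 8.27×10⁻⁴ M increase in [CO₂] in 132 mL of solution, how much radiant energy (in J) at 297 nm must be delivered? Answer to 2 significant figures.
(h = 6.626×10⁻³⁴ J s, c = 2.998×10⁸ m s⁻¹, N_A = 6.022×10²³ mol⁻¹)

150 J

Product: (8.27×10⁻⁴ M)(0.132 L) = 1.092×10⁻⁴ mol.
Photons that must be absorbed: 1.092×10⁻⁴ / 0.506 = 2.158×10⁻⁴ mol.
Incident photons needed: 2.158×10⁻⁴ / 0.566 = 3.813×10⁻⁴ mol.
Photon energy: hc/λ = 6.688×10⁻¹⁹ J; per mole, 4.028×10⁵ J mol⁻¹.
Energy required: 3.813×10⁻⁴ × 4.028×10⁵ = 150 J.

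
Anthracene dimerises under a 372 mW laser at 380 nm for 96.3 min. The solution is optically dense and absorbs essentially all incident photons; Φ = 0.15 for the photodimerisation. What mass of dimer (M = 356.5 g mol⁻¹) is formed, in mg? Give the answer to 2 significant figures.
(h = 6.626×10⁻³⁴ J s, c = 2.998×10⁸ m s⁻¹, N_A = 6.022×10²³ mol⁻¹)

370 mg

Photon energy at 380 nm: hc/λ = (6.626×10⁻³⁴)(2.998×10⁸)/(380×10⁻⁹) = 5.228×10⁻¹⁹ J.
Energy delivered: (372 mW)(5778 s) = 2149 J.
Photons incident: 2149 / 5.228×10⁻¹⁹ = 4.111×10²¹, i.e. 4.111×10²¹/6.022×10²³ = 0.006827 mol.
Product: Φ × n_abs = 0.15 × 0.006827 = 0.001024 mol.
Mass: 0.001024 × 356.5 = 0.3651 g = 370 mg.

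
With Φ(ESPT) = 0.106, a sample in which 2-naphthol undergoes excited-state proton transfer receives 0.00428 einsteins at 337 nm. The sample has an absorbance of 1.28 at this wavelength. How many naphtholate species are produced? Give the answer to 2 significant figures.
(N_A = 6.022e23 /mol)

Fraction absorbed: 1 − 10^(−1.28) = 0.9475.
Photons absorbed: 0.9475 × 0.00428 = 0.004055 mol.
Product: Φ × n_abs = 0.106 × 0.004055 = 4.298e-4 mol.
As a count: 4.298e-4 × 6.022e23 = 2.6e20.

2.6e20 species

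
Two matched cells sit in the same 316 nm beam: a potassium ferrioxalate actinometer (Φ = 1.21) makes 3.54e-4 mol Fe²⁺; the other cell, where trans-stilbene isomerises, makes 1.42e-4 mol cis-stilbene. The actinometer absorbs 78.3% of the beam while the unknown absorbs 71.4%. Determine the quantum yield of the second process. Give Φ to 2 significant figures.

Φ = 0.53

Photons absorbed by the actinometer: 3.54e-4 / 1.21 = 2.926e-4 mol.
Incident flux: 2.926e-4 / 0.783 = 3.737e-4 einstein.
Absorbed by unknown: 0.714 × 3.737e-4 = 2.668e-4 mol.
Φ(unknown) = 1.42e-4 / 2.668e-4 = 0.53.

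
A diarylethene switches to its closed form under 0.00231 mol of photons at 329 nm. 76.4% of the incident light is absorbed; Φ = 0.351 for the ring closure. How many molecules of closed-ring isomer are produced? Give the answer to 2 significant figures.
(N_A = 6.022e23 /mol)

3.7e20 molecules

Photons absorbed: 0.764 × 0.00231 = 0.001765 mol.
Product: Φ × n_abs = 0.351 × 0.001765 = 6.195e-4 mol.
As a count: 6.195e-4 × 6.022e23 = 3.7e20.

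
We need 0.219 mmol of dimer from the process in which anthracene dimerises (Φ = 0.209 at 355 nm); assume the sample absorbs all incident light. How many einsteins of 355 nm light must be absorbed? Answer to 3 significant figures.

Product: 0.219 mmol = 2.19e-4 mol.
Photons that must be absorbed: 2.19e-4 / 0.209 = 0.001048 mol.

0.00105 einstein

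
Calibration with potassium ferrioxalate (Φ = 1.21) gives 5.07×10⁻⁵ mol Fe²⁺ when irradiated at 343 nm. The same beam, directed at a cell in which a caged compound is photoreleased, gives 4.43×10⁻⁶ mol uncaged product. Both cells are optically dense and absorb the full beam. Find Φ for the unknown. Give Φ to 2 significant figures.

Photons absorbed by the actinometer: 5.07×10⁻⁵ / 1.21 = 4.190×10⁻⁵ mol.
Φ(unknown) = 4.43×10⁻⁶ / 4.190×10⁻⁵ = 0.11.

Φ = 0.11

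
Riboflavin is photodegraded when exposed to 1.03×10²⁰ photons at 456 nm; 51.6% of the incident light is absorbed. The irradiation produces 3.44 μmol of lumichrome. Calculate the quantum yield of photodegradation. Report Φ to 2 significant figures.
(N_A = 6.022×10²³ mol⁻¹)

Product: 3.44 μmol = 3.44×10⁻⁶ mol.
Moles of photons: 1.03×10²⁰ / 6.022×10²³ = 1.710×10⁻⁴ mol.
Photons absorbed: 0.516 × 1.710×10⁻⁴ = 8.824×10⁻⁵ mol.
Φ = 3.44×10⁻⁶ mol / 8.824×10⁻⁵ mol photons = 0.039.

Φ = 0.039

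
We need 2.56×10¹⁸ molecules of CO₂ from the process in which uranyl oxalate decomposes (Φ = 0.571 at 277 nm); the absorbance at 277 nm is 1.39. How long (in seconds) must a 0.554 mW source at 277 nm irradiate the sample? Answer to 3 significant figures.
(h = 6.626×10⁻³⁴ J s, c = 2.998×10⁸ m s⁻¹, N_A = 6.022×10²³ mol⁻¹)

Product: 2.56×10¹⁸ / 6.022×10²³ = 4.251×10⁻⁶ mol.
Photons that must be absorbed: 4.251×10⁻⁶ / 0.571 = 7.445×10⁻⁶ mol.
Fraction absorbed: 1 − 10^(−1.39) = 0.9593.
Incident photons needed: 7.445×10⁻⁶ / 0.9593 = 7.761×10⁻⁶ mol.
Photon energy: hc/λ = 7.171×10⁻¹⁹ J; per mole, 4.318×10⁵ J mol⁻¹.
Energy required: 7.761×10⁻⁶ × 4.318×10⁵ = 3.351 J.
Time: 3.351 J / 0.000554 W = 6050 s.

t ≈ 6050 s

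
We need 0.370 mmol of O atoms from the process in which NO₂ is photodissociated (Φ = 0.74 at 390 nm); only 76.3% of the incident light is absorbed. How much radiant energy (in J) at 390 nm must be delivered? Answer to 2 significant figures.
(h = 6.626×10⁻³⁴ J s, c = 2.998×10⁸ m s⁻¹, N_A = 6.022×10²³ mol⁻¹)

200 J

Product: 0.370 mmol = 3.70×10⁻⁴ mol.
Photons that must be absorbed: 3.70×10⁻⁴ / 0.74 = 5.000×10⁻⁴ mol.
Incident photons needed: 5.000×10⁻⁴ / 0.763 = 6.553×10⁻⁴ mol.
Photon energy: hc/λ = 5.094×10⁻¹⁹ J; per mole, 3.068×10⁵ J mol⁻¹.
Energy required: 6.553×10⁻⁴ × 3.068×10⁵ = 200 J.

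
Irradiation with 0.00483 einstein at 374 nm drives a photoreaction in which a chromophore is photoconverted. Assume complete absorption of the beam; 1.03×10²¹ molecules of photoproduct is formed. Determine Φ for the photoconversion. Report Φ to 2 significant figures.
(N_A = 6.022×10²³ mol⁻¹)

Product: 1.03×10²¹ / 6.022×10²³ = 0.001710 mol.
Φ = 0.001710 mol / 0.00483 mol photons = 0.35.

Φ = 0.35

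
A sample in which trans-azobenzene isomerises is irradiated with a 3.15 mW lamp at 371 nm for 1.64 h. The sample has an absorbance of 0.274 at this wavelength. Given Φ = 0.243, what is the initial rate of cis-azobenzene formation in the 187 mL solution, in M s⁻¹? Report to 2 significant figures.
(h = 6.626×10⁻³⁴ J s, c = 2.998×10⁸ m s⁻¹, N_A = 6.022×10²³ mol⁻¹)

Photon energy at 371 nm: hc/λ = (6.626×10⁻³⁴)(2.998×10⁸)/(371×10⁻⁹) = 5.354×10⁻¹⁹ J.
Energy delivered: (3.15 mW)(5904 s) = 18.60 J.
Photons incident: 18.60 / 5.354×10⁻¹⁹ = 3.474×10¹⁹, i.e. 3.474×10¹⁹/6.022×10²³ = 5.769×10⁻⁵ mol.
Fraction absorbed: 1 − 10^(−0.274) = 0.4679.
Photons absorbed: 0.4679 × 5.769×10⁻⁵ = 2.699×10⁻⁵ mol.
Product formed: 0.243 × 2.699×10⁻⁵ = 6.559×10⁻⁶ mol.
Rate: 6.559×10⁻⁶ mol / (5904 s × 0.187 L) = 5.9×10⁻⁹ M s⁻¹.

5.9×10⁻⁹ M s⁻¹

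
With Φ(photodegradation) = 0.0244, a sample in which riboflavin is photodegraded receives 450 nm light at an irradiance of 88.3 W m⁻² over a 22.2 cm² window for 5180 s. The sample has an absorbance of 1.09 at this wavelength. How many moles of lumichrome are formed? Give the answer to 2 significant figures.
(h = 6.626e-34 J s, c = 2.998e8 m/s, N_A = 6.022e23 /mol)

Photon energy at 450 nm: hc/λ = (6.626e-34)(2.998e8)/(450e-9) = 4.414e-19 J.
Energy delivered: (88.3 W m⁻²)(22.2e-4 m²)(5180 s) = 1015 J.
Photons incident: 1015 / 4.414e-19 = 2.300e21, i.e. 2.300e21/6.022e23 = 0.003819 mol.
Fraction absorbed: 1 − 10^(−1.09) = 0.9187.
Photons absorbed: 0.9187 × 0.003819 = 0.003509 mol.
Product: Φ × n_abs = 0.0244 × 0.003509 = 8.562e-5 mol.

8.6e-5 mol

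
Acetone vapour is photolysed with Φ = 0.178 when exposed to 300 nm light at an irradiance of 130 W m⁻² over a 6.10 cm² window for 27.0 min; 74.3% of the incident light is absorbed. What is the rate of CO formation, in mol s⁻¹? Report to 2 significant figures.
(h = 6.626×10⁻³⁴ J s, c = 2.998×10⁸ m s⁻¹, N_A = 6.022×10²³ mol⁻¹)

2.6×10⁻⁸ mol s⁻¹

Photon energy at 300 nm: hc/λ = (6.626×10⁻³⁴)(2.998×10⁸)/(300×10⁻⁹) = 6.622×10⁻¹⁹ J.
Energy delivered: (130 W m⁻²)(6.10×10⁻⁴ m²)(1620 s) = 128.5 J.
Photons incident: 128.5 / 6.622×10⁻¹⁹ = 1.941×10²⁰, i.e. 1.941×10²⁰/6.022×10²³ = 3.223×10⁻⁴ mol.
Photons absorbed: 0.743 × 3.223×10⁻⁴ = 2.395×10⁻⁴ mol.
Product formed: 0.178 × 2.395×10⁻⁴ = 4.263×10⁻⁵ mol.
Rate: 4.263×10⁻⁵ / 1620 s = 2.6×10⁻⁸ mol s⁻¹.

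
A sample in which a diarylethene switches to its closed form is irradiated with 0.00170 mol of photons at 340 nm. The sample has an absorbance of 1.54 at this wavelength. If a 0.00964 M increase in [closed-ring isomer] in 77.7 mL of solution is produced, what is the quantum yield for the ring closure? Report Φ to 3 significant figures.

Φ = 0.454

Product: (0.00964 M)(0.0777 L) = 7.490×10⁻⁴ mol.
Fraction absorbed: 1 − 10^(−1.54) = 0.9712.
Photons absorbed: 0.9712 × 0.00170 = 0.001651 mol.
Φ = 7.490×10⁻⁴ mol / 0.001651 mol photons = 0.454.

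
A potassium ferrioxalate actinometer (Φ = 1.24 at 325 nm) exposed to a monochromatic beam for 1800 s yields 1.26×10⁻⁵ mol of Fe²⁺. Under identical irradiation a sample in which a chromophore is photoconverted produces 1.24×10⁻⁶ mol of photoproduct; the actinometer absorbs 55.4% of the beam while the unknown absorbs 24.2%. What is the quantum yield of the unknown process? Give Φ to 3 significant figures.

Photons absorbed by the actinometer: 1.26×10⁻⁵ / 1.24 = 1.016×10⁻⁵ mol.
Incident flux: 1.016×10⁻⁵ / 0.554 = 1.834×10⁻⁵ einstein.
Absorbed by unknown: 0.242 × 1.834×10⁻⁵ = 4.438×10⁻⁶ mol.
Φ(unknown) = 1.24×10⁻⁶ / 4.438×10⁻⁶ = 0.279.

Φ = 0.279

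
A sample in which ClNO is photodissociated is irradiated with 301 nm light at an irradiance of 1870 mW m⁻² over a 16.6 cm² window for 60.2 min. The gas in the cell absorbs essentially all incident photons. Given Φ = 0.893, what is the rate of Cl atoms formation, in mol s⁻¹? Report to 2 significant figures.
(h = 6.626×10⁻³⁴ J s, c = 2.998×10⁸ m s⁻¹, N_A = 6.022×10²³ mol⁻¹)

7.0×10⁻⁹ mol s⁻¹

Photon energy at 301 nm: hc/λ = (6.626×10⁻³⁴)(2.998×10⁸)/(301×10⁻⁹) = 6.600×10⁻¹⁹ J.
Energy delivered: (1870 mW m⁻²)(16.6×10⁻⁴ m²)(3612 s) = 11.21 J.
Photons incident: 11.21 / 6.600×10⁻¹⁹ = 1.698×10¹⁹, i.e. 1.698×10¹⁹/6.022×10²³ = 2.820×10⁻⁵ mol.
Product formed: 0.893 × 2.820×10⁻⁵ = 2.518×10⁻⁵ mol.
Rate: 2.518×10⁻⁵ / 3612 s = 7.0×10⁻⁹ mol s⁻¹.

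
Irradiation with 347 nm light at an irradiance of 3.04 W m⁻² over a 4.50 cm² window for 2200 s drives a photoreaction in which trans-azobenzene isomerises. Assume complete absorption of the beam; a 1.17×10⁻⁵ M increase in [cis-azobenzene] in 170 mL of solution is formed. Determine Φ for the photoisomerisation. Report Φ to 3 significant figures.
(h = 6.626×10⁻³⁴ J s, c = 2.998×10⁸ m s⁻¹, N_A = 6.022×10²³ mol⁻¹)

Product: (1.17×10⁻⁵ M)(0.17 L) = 1.989×10⁻⁶ mol.
Photon energy at 347 nm: hc/λ = (6.626×10⁻³⁴)(2.998×10⁸)/(347×10⁻⁹) = 5.725×10⁻¹⁹ J.
Energy delivered: (3.04 W m⁻²)(4.50×10⁻⁴ m²)(2200 s) = 3.010 J.
Photons incident: 3.010 / 5.725×10⁻¹⁹ = 5.258×10¹⁸, i.e. 5.258×10¹⁸/6.022×10²³ = 8.731×10⁻⁶ mol.
Φ = 1.989×10⁻⁶ mol / 8.731×10⁻⁶ mol photons = 0.228.

Φ = 0.228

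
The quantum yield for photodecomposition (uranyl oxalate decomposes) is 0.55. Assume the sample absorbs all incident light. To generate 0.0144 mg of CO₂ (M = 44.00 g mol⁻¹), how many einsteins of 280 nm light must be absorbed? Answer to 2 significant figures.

6.0×10⁻⁷ einstein

Product: 0.0144 mg / 44.00 g mol⁻¹ = 3.273×10⁻⁷ mol.
Photons that must be absorbed: 3.273×10⁻⁷ / 0.55 = 5.951×10⁻⁷ mol.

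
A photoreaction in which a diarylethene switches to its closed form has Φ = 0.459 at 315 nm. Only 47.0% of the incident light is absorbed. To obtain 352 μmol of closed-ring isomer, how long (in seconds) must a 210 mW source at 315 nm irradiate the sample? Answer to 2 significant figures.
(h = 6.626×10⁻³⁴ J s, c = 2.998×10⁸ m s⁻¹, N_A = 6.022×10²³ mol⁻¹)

t ≈ 3000 s

Product: 352 μmol = 3.52×10⁻⁴ mol.
Photons that must be absorbed: 3.52×10⁻⁴ / 0.459 = 7.669×10⁻⁴ mol.
Incident photons needed: 7.669×10⁻⁴ / 0.470 = 0.001632 mol.
Photon energy: hc/λ = 6.306×10⁻¹⁹ J; per mole, 3.797×10⁵ J mol⁻¹.
Energy required: 0.001632 × 3.797×10⁵ = 619.7 J.
Time: 619.7 J / 0.21 W = 3000 s.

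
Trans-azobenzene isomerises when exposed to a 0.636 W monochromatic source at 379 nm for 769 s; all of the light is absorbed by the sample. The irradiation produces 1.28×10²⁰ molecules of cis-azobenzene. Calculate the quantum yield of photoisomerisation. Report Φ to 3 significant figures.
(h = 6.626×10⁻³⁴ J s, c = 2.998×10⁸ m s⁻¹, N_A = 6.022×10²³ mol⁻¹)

Product: 1.28×10²⁰ / 6.022×10²³ = 2.126×10⁻⁴ mol.
Photon energy at 379 nm: hc/λ = (6.626×10⁻³⁴)(2.998×10⁸)/(379×10⁻⁹) = 5.241×10⁻¹⁹ J.
Energy delivered: (0.636 W)(769 s) = 489.1 J.
Photons incident: 489.1 / 5.241×10⁻¹⁹ = 9.332×10²⁰, i.e. 9.332×10²⁰/6.022×10²³ = 0.001550 mol.
Φ = 2.126×10⁻⁴ mol / 0.001550 mol photons = 0.137.

Φ = 0.137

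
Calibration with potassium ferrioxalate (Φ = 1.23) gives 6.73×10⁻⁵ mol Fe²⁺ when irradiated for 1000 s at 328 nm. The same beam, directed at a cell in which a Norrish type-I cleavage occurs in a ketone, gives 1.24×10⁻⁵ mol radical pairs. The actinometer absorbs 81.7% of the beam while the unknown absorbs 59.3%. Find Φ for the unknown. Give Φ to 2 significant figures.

Photons absorbed by the actinometer: 6.73×10⁻⁵ / 1.23 = 5.472×10⁻⁵ mol.
Incident flux: 5.472×10⁻⁵ / 0.817 = 6.698×10⁻⁵ einstein.
Absorbed by unknown: 0.593 × 6.698×10⁻⁵ = 3.972×10⁻⁵ mol.
Φ(unknown) = 1.24×10⁻⁵ / 3.972×10⁻⁵ = 0.31.

Φ = 0.31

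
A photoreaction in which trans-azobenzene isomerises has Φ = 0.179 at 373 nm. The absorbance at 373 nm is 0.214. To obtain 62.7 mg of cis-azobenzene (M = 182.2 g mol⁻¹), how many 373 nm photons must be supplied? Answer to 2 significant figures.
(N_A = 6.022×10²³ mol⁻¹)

Product: 62.7 mg / 182.2 g mol⁻¹ = 3.441×10⁻⁴ mol.
Photons that must be absorbed: 3.441×10⁻⁴ / 0.179 = 0.001922 mol.
Fraction absorbed: 1 − 10^(−0.214) = 0.3891.
Incident photons needed: 0.001922 / 0.3891 = 0.004940 mol.
Photon count: 0.004940 × 6.022×10²³ = 3.0×10²¹.

3.0×10²¹ photons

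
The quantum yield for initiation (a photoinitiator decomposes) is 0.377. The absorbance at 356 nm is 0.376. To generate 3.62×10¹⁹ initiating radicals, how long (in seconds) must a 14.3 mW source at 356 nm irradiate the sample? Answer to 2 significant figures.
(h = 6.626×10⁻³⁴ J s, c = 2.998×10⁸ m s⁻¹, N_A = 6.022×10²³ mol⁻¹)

Product: 3.62×10¹⁹ / 6.022×10²³ = 6.011×10⁻⁵ mol.
Photons that must be absorbed: 6.011×10⁻⁵ / 0.377 = 1.594×10⁻⁴ mol.
Fraction absorbed: 1 − 10^(−0.376) = 0.5793.
Incident photons needed: 1.594×10⁻⁴ / 0.5793 = 2.752×10⁻⁴ mol.
Photon energy: hc/λ = 5.580×10⁻¹⁹ J; per mole, 3.360×10⁵ J mol⁻¹.
Energy required: 2.752×10⁻⁴ × 3.360×10⁵ = 92.47 J.
Time: 92.47 J / 0.0143 W = 6500 s.

t ≈ 6500 s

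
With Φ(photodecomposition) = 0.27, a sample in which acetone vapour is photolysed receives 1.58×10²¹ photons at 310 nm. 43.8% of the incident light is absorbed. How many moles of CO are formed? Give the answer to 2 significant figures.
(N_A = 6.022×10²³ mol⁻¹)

3.1×10⁻⁴ mol

Moles of photons: 1.58×10²¹ / 6.022×10²³ = 0.002624 mol.
Photons absorbed: 0.438 × 0.002624 = 0.001149 mol.
Product: Φ × n_abs = 0.27 × 0.001149 = 3.102×10⁻⁴ mol.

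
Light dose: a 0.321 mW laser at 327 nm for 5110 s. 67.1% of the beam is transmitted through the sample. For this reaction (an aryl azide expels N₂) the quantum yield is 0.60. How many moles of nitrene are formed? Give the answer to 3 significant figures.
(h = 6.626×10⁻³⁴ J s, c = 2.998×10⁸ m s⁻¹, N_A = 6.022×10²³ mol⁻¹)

8.85×10⁻⁷ mol

Photon energy at 327 nm: hc/λ = (6.626×10⁻³⁴)(2.998×10⁸)/(327×10⁻⁹) = 6.075×10⁻¹⁹ J.
Energy delivered: (0.321 mW)(5110 s) = 1.640 J.
Photons incident: 1.640 / 6.075×10⁻¹⁹ = 2.700×10¹⁸, i.e. 2.700×10¹⁸/6.022×10²³ = 4.484×10⁻⁶ mol.
Fraction absorbed: 1 − 67.1/100 = 0.3290.
Photons absorbed: 0.3290 × 4.484×10⁻⁶ = 1.475×10⁻⁶ mol.
Product: Φ × n_abs = 0.60 × 1.475×10⁻⁶ = 8.850×10⁻⁷ mol.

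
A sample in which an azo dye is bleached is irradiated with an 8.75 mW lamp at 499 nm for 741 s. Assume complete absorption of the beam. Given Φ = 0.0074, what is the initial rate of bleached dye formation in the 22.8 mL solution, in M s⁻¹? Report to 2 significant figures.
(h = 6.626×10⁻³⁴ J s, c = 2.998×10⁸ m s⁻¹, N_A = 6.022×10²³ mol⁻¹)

1.2×10⁻⁸ M s⁻¹

Photon energy at 499 nm: hc/λ = (6.626×10⁻³⁴)(2.998×10⁸)/(499×10⁻⁹) = 3.981×10⁻¹⁹ J.
Energy delivered: (8.75 mW)(741 s) = 6.484 J.
Photons incident: 6.484 / 3.981×10⁻¹⁹ = 1.629×10¹⁹, i.e. 1.629×10¹⁹/6.022×10²³ = 2.705×10⁻⁵ mol.
Product formed: 0.0074 × 2.705×10⁻⁵ = 2.002×10⁻⁷ mol.
Rate: 2.002×10⁻⁷ mol / (741 s × 0.0228 L) = 1.2×10⁻⁸ M s⁻¹.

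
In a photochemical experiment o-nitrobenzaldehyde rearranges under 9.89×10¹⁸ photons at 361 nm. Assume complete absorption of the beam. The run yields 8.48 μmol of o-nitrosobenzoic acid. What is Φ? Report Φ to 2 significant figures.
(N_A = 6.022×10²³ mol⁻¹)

Φ = 0.52

Product: 8.48 μmol = 8.48×10⁻⁶ mol.
Moles of photons: 9.89×10¹⁸ / 6.022×10²³ = 1.642×10⁻⁵ mol.
Φ = 8.48×10⁻⁶ mol / 1.642×10⁻⁵ mol photons = 0.52.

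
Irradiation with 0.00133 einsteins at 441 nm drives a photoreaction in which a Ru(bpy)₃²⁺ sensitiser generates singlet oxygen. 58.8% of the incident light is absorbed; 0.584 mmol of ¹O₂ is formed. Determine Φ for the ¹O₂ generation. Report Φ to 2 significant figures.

Product: 0.584 mmol = 5.84×10⁻⁴ mol.
Photons absorbed: 0.588 × 0.00133 = 7.820×10⁻⁴ mol.
Φ = 5.84×10⁻⁴ mol / 7.820×10⁻⁴ mol photons = 0.75.

Φ = 0.75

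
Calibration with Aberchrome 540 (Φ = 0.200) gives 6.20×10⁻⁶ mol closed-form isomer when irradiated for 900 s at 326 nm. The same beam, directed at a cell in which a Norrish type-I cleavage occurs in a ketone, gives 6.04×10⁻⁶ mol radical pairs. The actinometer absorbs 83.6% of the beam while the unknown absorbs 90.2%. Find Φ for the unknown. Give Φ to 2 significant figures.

Photons absorbed by the actinometer: 6.20×10⁻⁶ / 0.200 = 3.100×10⁻⁵ mol.
Incident flux: 3.100×10⁻⁵ / 0.836 = 3.708×10⁻⁵ einstein.
Absorbed by unknown: 0.902 × 3.708×10⁻⁵ = 3.345×10⁻⁵ mol.
Φ(unknown) = 6.04×10⁻⁶ / 3.345×10⁻⁵ = 0.18.

Φ = 0.18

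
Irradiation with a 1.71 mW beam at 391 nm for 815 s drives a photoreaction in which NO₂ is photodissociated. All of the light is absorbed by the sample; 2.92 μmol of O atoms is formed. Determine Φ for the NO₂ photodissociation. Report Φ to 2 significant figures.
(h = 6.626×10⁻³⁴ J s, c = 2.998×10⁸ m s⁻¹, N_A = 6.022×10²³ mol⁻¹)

Product: 2.92 μmol = 2.92×10⁻⁶ mol.
Photon energy at 391 nm: hc/λ = (6.626×10⁻³⁴)(2.998×10⁸)/(391×10⁻⁹) = 5.080×10⁻¹⁹ J.
Energy delivered: (1.71 mW)(815 s) = 1.394 J.
Photons incident: 1.394 / 5.080×10⁻¹⁹ = 2.744×10¹⁸, i.e. 2.744×10¹⁸/6.022×10²³ = 4.557×10⁻⁶ mol.
Φ = 2.92×10⁻⁶ mol / 4.557×10⁻⁶ mol photons = 0.64.

Φ = 0.64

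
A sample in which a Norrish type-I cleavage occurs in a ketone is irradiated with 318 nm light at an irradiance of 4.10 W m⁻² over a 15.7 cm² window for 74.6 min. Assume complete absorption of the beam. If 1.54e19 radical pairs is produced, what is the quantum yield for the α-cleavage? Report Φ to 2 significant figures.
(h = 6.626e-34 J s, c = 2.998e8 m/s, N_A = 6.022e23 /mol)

Product: 1.54e19 / 6.022e23 = 2.557e-5 mol.
Photon energy at 318 nm: hc/λ = (6.626e-34)(2.998e8)/(318e-9) = 6.247e-19 J.
Energy delivered: (4.10 W m⁻²)(15.7e-4 m²)(4476 s) = 28.81 J.
Photons incident: 28.81 / 6.247e-19 = 4.612e19, i.e. 4.612e19/6.022e23 = 7.659e-5 mol.
Φ = 2.557e-5 mol / 7.659e-5 mol photons = 0.33.

Φ = 0.33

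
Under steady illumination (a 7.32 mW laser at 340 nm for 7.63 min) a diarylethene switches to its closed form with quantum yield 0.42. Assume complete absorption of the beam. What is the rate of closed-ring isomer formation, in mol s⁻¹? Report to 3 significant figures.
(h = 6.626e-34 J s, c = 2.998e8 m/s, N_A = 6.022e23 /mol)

Photon energy at 340 nm: hc/λ = (6.626e-34)(2.998e8)/(340e-9) = 5.843e-19 J.
Energy delivered: (7.32 mW)(457.8 s) = 3.351 J.
Photons incident: 3.351 / 5.843e-19 = 5.735e18, i.e. 5.735e18/6.022e23 = 9.523e-6 mol.
Product formed: 0.42 × 9.523e-6 = 4.000e-6 mol.
Rate: 4.000e-6 / 457.8 s = 8.74e-9 mol s⁻¹.

8.74e-9 mol s⁻¹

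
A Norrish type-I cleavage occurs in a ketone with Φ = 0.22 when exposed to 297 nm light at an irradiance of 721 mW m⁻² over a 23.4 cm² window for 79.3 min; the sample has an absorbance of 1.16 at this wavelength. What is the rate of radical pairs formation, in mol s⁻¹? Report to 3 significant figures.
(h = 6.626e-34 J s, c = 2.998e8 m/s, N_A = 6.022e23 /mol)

Photon energy at 297 nm: hc/λ = (6.626e-34)(2.998e8)/(297e-9) = 6.688e-19 J.
Energy delivered: (721 mW m⁻²)(23.4e-4 m²)(4758 s) = 8.027 J.
Photons incident: 8.027 / 6.688e-19 = 1.200e19, i.e. 1.200e19/6.022e23 = 1.993e-5 mol.
Fraction absorbed: 1 − 10^(−1.16) = 0.9308.
Photons absorbed: 0.9308 × 1.993e-5 = 1.855e-5 mol.
Product formed: 0.22 × 1.855e-5 = 4.081e-6 mol.
Rate: 4.081e-6 / 4758 s = 8.58e-10 mol s⁻¹.

8.58e-10 mol s⁻¹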